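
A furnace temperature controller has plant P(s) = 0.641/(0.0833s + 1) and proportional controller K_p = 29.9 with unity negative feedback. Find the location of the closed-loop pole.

Closed loop: T(s) = K_p·P/(1+K_p·P) = 19.17/(0.0833s + 1 + 19.17), with pole at s = −(1 + 19.17)/0.0833 = −242.1.

s = -242.1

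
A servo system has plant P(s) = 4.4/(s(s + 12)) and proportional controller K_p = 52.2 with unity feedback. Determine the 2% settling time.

The closed-loop denominator s² + 12s + 229.7 gives ω_n = √229.7 = 15.16 and ζ = 12/(2ω_n) = 0.3959.
2% settling time T_s ≈ 4/(ζω_n) = 4/6 = 0.667 s.

T_s ≈ 0.667 s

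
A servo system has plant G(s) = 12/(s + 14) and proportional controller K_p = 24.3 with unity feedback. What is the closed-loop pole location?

s = -305.6

Closed-loop transfer function: T(s) = K_p·G(s)/(1 + K_p·G(s)) = 291.6/(s + 14 + 291.6) = 291.6/(s + 305.6).
The closed-loop pole is at s = −305.6.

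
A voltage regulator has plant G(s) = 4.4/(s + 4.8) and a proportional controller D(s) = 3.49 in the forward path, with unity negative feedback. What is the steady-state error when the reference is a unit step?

The loop is type 0. Static position error constant K_pos = D(0)·G(0) = 3.49·0.9167 = 3.199.
Steady-state error to a unit step: e_ss = 1/(1+K_pos) = 1/4.199 = 0.238.

0.238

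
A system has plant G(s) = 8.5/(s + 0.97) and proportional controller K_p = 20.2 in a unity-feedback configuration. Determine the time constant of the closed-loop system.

τ = 0.00579 s

Closed-loop transfer function: T(s) = K_p·G(s)/(1 + K_p·G(s)) = 171.7/(s + 0.97 + 171.7) = 171.7/(s + 172.7).
Time constant τ = 1/172.7 = 0.00579 s.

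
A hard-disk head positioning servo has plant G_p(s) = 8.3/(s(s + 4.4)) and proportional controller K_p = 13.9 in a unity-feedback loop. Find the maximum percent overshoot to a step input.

51.8%

From 1 + K_pG_p(s) = 0: s² + 4.4s + 115.4 = 0 ⇒ ω_n = 10.74, ζ = 0.2048.
%OS = 100·exp(−πζ/√(1−ζ²)) = 100·exp(−π·0.2048/√0.958) = 51.8%.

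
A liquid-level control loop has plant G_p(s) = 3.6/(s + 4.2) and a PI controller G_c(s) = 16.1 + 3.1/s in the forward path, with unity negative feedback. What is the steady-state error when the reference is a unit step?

0

The open loop G_c(s)G_p(s) has a pole at the origin (type 1), so the static position error constant is infinite and e_ss = 1/(1+∞) = 0.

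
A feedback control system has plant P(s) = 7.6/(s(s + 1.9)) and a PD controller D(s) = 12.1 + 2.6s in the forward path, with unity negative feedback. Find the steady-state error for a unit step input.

0

The open loop D(s)P(s) has a pole at the origin (type 1), so the static position error constant is infinite and e_ss = 1/(1+∞) = 0.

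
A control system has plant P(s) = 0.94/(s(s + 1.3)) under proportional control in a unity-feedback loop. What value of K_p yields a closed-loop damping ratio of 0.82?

K_p = 0.668

Closed-loop characteristic equation: s² + 1.3s + K_p·0.94 = 0.
So ω_n = √(0.94K_p) and 2ζω_n = 1.3, giving ζ = 1.3/(2√(0.94K_p)).
Setting ζ = 0.82: √(0.94K_p) = 1.3/(2·0.82) = 0.7927, so K_p = 0.6283/0.94 = 0.668.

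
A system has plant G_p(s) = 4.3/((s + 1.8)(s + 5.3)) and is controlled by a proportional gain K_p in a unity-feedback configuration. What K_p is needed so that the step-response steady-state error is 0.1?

Steady-state error for a unit step on this type-0 loop is 1/(1 + K_p·G_p(0)).
G_p(0) = 0.4507. Require 1/(1 + K_p·0.4507) = 0.1, so 1 + 0.4507·K_p = 10.
K_p = (10 − 1)/0.4507 = 20.

K_p = 20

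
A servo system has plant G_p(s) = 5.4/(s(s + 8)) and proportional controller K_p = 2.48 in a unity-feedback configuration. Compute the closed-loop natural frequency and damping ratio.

1 + K_p·G_p(s) = 0 gives s² + 8s + 13.39 = 0.
Matching s² + 2ζω_n s + ω_n²: ω_n = √13.39 = 3.66 rad/s and 2ζω_n = 8, so ζ = 8/(2·3.66) = 1.09.

ω_n = 3.66 rad/s, ζ = 1.09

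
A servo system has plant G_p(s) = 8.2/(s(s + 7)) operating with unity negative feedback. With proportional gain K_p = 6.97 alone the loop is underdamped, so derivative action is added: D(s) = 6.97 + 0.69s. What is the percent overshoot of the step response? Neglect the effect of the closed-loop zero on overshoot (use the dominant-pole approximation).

Forward path: (6.97 + 0.69s)·8.2/(s(s+7)). The closed-loop characteristic equation is s² + (7 + 8.2·0.69)s + 8.2·6.97 = 0.
That is s² + 12.66s + 57.15 = 0, so ω_n = 7.56 rad/s and ζ = 12.66/(2·7.56) = 0.8372.
%OS = 100·exp(−πζ/√(1−ζ²)) = 0.816%.

0.816%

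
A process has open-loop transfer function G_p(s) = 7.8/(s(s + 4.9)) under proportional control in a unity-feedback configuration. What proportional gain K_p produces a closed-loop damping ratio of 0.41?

K_p = 4.58

Closed-loop characteristic equation: s² + 4.9s + K_p·7.8 = 0.
So ω_n = √(7.8K_p) and 2ζω_n = 4.9, giving ζ = 4.9/(2√(7.8K_p)).
Setting ζ = 0.41: √(7.8K_p) = 4.9/(2·0.41) = 5.976, so K_p = 35.71/7.8 = 4.58.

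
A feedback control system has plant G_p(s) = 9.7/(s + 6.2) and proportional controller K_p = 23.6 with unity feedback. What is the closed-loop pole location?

s = -235.1

Closed-loop transfer function: T(s) = K_p·G_p(s)/(1 + K_p·G_p(s)) = 228.9/(s + 6.2 + 228.9) = 228.9/(s + 235.1).
The closed-loop pole is at s = −235.1.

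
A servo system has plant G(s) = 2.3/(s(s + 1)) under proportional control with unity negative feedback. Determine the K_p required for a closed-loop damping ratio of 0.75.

Closed-loop characteristic equation: s² + 1s + K_p·2.3 = 0.
So ω_n = √(2.3K_p) and 2ζω_n = 1, giving ζ = 1/(2√(2.3K_p)).
Setting ζ = 0.75: √(2.3K_p) = 1/(2·0.75) = 0.6667, so K_p = 0.4444/2.3 = 0.193.

K_p = 0.193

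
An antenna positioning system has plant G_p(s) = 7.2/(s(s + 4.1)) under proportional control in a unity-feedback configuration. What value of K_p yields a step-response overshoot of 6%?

K_p = 1.31

From %OS = 100·exp(−πζ/√(1−ζ²)) = 6%, ζ = −ln(0.06)/√(π²+ln²(0.06)) = 0.6671.
Characteristic equation s² + 4.1s + 7.2K_p = 0 gives ζ = 4.1/(2√(7.2K_p)).
Setting ζ = 0.6671: √(7.2K_p) = 4.1/(2·0.6671) = 3.073, so K_p = 9.443/7.2 = 1.31.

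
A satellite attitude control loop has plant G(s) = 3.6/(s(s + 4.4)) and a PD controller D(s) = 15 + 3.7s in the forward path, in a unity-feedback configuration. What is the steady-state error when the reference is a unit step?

The open loop D(s)G(s) has a pole at the origin (type 1), so the static position error constant is infinite and e_ss = 1/(1+∞) = 0.

0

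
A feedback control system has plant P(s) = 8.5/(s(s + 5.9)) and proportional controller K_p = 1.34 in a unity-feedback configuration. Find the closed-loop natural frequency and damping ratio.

The closed-loop denominator is s(s+5.9) + 1.34·8.5 = s² + 5.9s + 11.39.
Matching s² + 2ζω_n s + ω_n²: ω_n = √11.39 = 3.375 rad/s and 2ζω_n = 5.9, so ζ = 5.9/(2·3.375) = 0.874.

ω_n = 3.37 rad/s, ζ = 0.874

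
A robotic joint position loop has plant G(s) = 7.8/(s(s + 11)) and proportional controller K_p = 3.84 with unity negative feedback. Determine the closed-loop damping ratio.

1 + K_p·G(s) = 0 gives s² + 11s + 29.95 = 0.
Matching s² + 2ζω_n s + ω_n²: ω_n = √29.95 = 5.473 rad/s and 2ζω_n = 11, so ζ = 11/(2·5.473) = 1.

ζ = 1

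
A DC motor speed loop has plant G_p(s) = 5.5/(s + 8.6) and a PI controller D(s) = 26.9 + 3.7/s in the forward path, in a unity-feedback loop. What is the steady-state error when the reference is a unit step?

0

The open loop D(s)G_p(s) has a pole at the origin (type 1), so the static position error constant is infinite and e_ss = 1/(1+∞) = 0.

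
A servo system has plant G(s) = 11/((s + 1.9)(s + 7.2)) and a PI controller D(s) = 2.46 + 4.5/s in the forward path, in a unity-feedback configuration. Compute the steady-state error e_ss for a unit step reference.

The open loop D(s)G(s) has a pole at the origin (type 1), so the static position error constant is infinite and e_ss = 1/(1+∞) = 0.

0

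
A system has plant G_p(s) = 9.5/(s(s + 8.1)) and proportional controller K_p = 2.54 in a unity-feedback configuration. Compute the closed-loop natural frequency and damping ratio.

ω_n = 4.91 rad/s, ζ = 0.824

1 + K_p·G_p(s) = 0 gives s² + 8.1s + 24.13 = 0.
So ω_n² = 24.13 ⇒ ω_n = 4.912 rad/s, and ζ = 8.1/(2ω_n) = 0.824.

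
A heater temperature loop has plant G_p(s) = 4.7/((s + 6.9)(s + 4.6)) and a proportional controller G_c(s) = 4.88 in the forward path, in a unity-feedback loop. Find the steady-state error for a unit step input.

The loop is type 0. Static position error constant K_pos = G_c(0)·G_p(0) = 4.88·0.1481 = 0.7226.
Steady-state error to a unit step: e_ss = 1/(1+K_pos) = 1/1.723 = 0.581.

0.581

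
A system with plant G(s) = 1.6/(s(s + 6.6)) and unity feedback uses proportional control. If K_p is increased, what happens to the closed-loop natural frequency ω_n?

ω_n = √(1.6·K_p), which grows with K_p.

increase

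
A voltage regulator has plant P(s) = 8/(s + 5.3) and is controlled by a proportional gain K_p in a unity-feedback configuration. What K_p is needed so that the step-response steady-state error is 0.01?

For a type-0 loop with proportional control, e_ss = 1/(1 + K_p·P(0)).
P(0) = 1.509. Require 1/(1 + K_p·1.509) = 0.01, so 1 + 1.509·K_p = 100.
K_p = (100 − 1)/1.509 = 65.6.

K_p = 65.6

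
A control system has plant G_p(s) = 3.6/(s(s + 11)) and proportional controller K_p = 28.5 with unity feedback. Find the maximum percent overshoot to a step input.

13.1%

Closed-loop characteristic equation: s² + 11s + 102.6 = 0, so ω_n = 10.13 rad/s and ζ = 11/(2·10.13) = 0.543.
%OS = 100·exp(−πζ/√(1−ζ²)) = 100·exp(−π·0.543/√0.7052) = 13.1%.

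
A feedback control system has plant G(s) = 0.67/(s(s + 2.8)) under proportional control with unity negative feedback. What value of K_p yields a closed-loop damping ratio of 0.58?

K_p = 8.7

Closed-loop characteristic equation: s² + 2.8s + K_p·0.67 = 0.
So ω_n = √(0.67K_p) and 2ζω_n = 2.8, giving ζ = 2.8/(2√(0.67K_p)).
Setting ζ = 0.58: √(0.67K_p) = 2.8/(2·0.58) = 2.414, so K_p = 5.826/0.67 = 8.7.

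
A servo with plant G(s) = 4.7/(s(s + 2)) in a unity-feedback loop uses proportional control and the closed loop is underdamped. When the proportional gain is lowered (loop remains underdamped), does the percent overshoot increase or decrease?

ζ = 2/(2√(4.7K_p)) rises as K_p falls; higher damping means less overshoot.

decrease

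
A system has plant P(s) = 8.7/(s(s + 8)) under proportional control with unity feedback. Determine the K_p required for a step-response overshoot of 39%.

K_p = 22.3

From %OS = 100·exp(−πζ/√(1−ζ²)) = 39%, ζ = −ln(0.39)/√(π²+ln²(0.39)) = 0.2871.
Characteristic equation s² + 8s + 8.7K_p = 0 gives ζ = 8/(2√(8.7K_p)).
Setting ζ = 0.2871: √(8.7K_p) = 8/(2·0.2871) = 13.93, so K_p = 194.1/8.7 = 22.3.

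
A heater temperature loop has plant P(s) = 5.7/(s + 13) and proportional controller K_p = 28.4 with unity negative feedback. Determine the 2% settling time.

T_s ≈ 0.0229 s

Closed-loop transfer function: T(s) = K_p·P(s)/(1 + K_p·P(s)) = 161.9/(s + 13 + 161.9) = 161.9/(s + 174.9).
Time constant τ = 1/174.9 = 0.005718 s, so the 2% settling time is about 4τ = 0.0229 s.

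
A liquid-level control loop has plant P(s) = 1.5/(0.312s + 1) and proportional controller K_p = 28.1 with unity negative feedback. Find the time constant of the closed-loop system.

Closed loop: T(s) = K_p·P/(1+K_p·P) = 42.15/(0.312s + 1 + 42.15), with pole at s = −(1 + 42.15)/0.312 = −138.3.
Closed-loop time constant τ = 1/138.3 = 0.00723 s.

τ = 0.00723 s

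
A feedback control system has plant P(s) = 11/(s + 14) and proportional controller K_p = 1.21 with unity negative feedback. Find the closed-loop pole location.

Closed-loop transfer function: T(s) = K_p·P(s)/(1 + K_p·P(s)) = 13.31/(s + 14 + 13.31) = 13.31/(s + 27.31).
The closed-loop pole is at s = −27.31.

s = -27.31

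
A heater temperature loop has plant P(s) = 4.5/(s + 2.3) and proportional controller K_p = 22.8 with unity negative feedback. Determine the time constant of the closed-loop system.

Closed-loop transfer function: T(s) = K_p·P(s)/(1 + K_p·P(s)) = 102.6/(s + 2.3 + 102.6) = 102.6/(s + 104.9).
Time constant τ = 1/104.9 = 0.00953 s.

τ = 0.00953 s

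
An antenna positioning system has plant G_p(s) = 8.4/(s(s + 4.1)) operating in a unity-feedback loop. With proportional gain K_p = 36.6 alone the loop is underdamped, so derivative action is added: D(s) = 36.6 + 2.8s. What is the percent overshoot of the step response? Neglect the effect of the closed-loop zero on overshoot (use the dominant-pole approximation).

1.8%

Forward path: (36.6 + 2.8s)·8.4/(s(s+4.1)). The closed-loop characteristic equation is s² + (4.1 + 8.4·2.8)s + 8.4·36.6 = 0.
That is s² + 27.62s + 307.4 = 0, so ω_n = 17.53 rad/s and ζ = 27.62/(2·17.53) = 0.7876.
%OS = 100·exp(−πζ/√(1−ζ²)) = 1.8%.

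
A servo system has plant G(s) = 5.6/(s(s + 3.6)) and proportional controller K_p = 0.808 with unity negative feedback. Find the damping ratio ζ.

With unity feedback the closed-loop characteristic equation is s² + 3.6s + 0.808·5.6 = s² + 3.6s + 4.525 = 0.
Matching s² + 2ζω_n s + ω_n²: ω_n = √4.525 = 2.127 rad/s and 2ζω_n = 3.6, so ζ = 3.6/(2·2.127) = 0.846.

ζ = 0.846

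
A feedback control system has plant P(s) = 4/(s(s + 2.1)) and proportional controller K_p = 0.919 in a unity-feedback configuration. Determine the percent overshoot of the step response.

12.8%

The closed-loop denominator s² + 2.1s + 3.676 gives ω_n = √3.676 = 1.917 and ζ = 2.1/(2ω_n) = 0.5476.
%OS = 100·exp(−πζ/√(1−ζ²)) = 100·exp(−π·0.5476/√0.7001) = 12.8%.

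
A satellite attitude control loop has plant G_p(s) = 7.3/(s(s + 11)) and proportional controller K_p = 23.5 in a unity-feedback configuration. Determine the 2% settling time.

T_s ≈ 0.727 s

Closed-loop characteristic equation: s² + 11s + 171.5 = 0, so ω_n = 13.1 rad/s and ζ = 11/(2·13.1) = 0.4199.
2% settling time T_s ≈ 4/(ζω_n) = 4/5.5 = 0.727 s.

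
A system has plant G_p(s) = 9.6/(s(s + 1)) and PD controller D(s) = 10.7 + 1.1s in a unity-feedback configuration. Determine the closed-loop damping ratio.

Forward path: (10.7 + 1.1s)·9.6/(s(s+1)). The closed-loop characteristic equation is s² + (1 + 9.6·1.1)s + 9.6·10.7 = 0.
That is s² + 11.56s + 102.7 = 0, so ω_n = 10.14 rad/s and ζ = 11.56/(2·10.14) = 0.5703.

ζ = 0.57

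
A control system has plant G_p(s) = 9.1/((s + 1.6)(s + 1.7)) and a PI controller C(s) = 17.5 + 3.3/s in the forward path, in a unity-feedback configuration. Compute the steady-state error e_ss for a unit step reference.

0

The open loop C(s)G_p(s) has a pole at the origin (type 1), so the static position error constant is infinite and e_ss = 1/(1+∞) = 0.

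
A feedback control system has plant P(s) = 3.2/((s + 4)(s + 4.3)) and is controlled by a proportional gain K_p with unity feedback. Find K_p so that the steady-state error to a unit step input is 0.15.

K_p = 30.5

Steady-state error for a unit step on this type-0 loop is 1/(1 + K_p·P(0)).
P(0) = 0.186. Require 1/(1 + K_p·0.186) = 0.15, so 1 + 0.186·K_p = 6.667.
K_p = (6.667 − 1)/0.186 = 30.5.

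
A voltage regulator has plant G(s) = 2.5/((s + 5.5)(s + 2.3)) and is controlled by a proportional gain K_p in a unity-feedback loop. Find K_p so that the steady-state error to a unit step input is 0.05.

For a type-0 loop with proportional control, e_ss = 1/(1 + K_p·G(0)).
G(0) = 0.1976. Require 1/(1 + K_p·0.1976) = 0.05, so 1 + 0.1976·K_p = 20.
K_p = (20 − 1)/0.1976 = 96.1.

K_p = 96.1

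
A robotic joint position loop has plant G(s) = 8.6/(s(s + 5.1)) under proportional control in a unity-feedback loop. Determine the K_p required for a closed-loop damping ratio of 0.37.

Closed-loop characteristic equation: s² + 5.1s + K_p·8.6 = 0.
So ω_n = √(8.6K_p) and 2ζω_n = 5.1, giving ζ = 5.1/(2√(8.6K_p)).
Setting ζ = 0.37: √(8.6K_p) = 5.1/(2·0.37) = 6.892, so K_p = 47.5/8.6 = 5.52.

K_p = 5.52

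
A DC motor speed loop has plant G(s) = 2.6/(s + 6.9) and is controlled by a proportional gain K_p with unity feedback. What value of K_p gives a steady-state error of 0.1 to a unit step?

For a type-0 loop with proportional control, e_ss = 1/(1 + K_p·G(0)).
G(0) = 0.3768. Require 1/(1 + K_p·0.3768) = 0.1, so 1 + 0.3768·K_p = 10.
K_p = (10 − 1)/0.3768 = 23.9.

K_p = 23.9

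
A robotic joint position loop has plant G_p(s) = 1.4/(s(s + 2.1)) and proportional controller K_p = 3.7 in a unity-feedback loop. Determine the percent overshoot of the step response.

19.5%

The closed-loop denominator s² + 2.1s + 5.18 gives ω_n = √5.18 = 2.276 and ζ = 2.1/(2ω_n) = 0.4613.
%OS = 100·exp(−πζ/√(1−ζ²)) = 100·exp(−π·0.4613/√0.7872) = 19.5%.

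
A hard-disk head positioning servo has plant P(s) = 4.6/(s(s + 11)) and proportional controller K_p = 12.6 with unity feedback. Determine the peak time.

T_p = 0.597 s

The closed-loop denominator s² + 11s + 57.96 gives ω_n = √57.96 = 7.613 and ζ = 11/(2ω_n) = 0.7224.
Damped frequency ω_d = ω_n√(1−ζ²) = 5.264 rad/s, so peak time T_p = π/ω_d = 0.597 s.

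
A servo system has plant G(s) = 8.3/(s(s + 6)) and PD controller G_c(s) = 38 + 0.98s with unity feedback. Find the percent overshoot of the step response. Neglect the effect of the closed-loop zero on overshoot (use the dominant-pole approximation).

Forward path: (38 + 0.98s)·8.3/(s(s+6)). The closed-loop characteristic equation is s² + (6 + 8.3·0.98)s + 8.3·38 = 0.
That is s² + 14.13s + 315.4 = 0, so ω_n = 17.76 rad/s and ζ = 14.13/(2·17.76) = 0.3979.
%OS = 100·exp(−πζ/√(1−ζ²)) = 25.6%.

25.6%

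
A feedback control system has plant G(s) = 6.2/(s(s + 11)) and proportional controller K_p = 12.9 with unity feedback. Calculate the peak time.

T_p = 0.445 s

From 1 + K_pG(s) = 0: s² + 11s + 79.98 = 0 ⇒ ω_n = 8.943, ζ = 0.615.
Damped frequency ω_d = ω_n√(1−ζ²) = 7.052 rad/s, so peak time T_p = π/ω_d = 0.445 s.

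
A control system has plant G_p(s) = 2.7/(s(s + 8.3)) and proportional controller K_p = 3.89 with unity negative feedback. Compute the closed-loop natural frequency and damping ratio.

1 + K_p·G_p(s) = 0 gives s² + 8.3s + 10.5 = 0.
So ω_n² = 10.5 ⇒ ω_n = 3.241 rad/s, and ζ = 8.3/(2ω_n) = 1.28.

ω_n = 3.24 rad/s, ζ = 1.28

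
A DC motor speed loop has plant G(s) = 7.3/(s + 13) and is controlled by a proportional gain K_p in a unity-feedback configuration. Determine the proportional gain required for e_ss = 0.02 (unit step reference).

K_p = 87.3

Steady-state error for a unit step on this type-0 loop is 1/(1 + K_p·G(0)).
G(0) = 0.5615. Require 1/(1 + K_p·0.5615) = 0.02, so 1 + 0.5615·K_p = 50.
K_p = (50 − 1)/0.5615 = 87.3.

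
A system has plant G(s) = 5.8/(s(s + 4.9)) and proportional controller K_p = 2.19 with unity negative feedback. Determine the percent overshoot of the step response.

The closed-loop denominator s² + 4.9s + 12.7 gives ω_n = √12.7 = 3.564 and ζ = 4.9/(2ω_n) = 0.6874.
%OS = 100·exp(−πζ/√(1−ζ²)) = 100·exp(−π·0.6874/√0.5274) = 5.11%.

5.11%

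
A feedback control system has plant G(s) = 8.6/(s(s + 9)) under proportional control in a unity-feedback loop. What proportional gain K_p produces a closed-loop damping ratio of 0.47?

K_p = 10.7

Closed-loop characteristic equation: s² + 9s + K_p·8.6 = 0.
So ω_n = √(8.6K_p) and 2ζω_n = 9, giving ζ = 9/(2√(8.6K_p)).
Setting ζ = 0.47: √(8.6K_p) = 9/(2·0.47) = 9.574, so K_p = 91.67/8.6 = 10.7.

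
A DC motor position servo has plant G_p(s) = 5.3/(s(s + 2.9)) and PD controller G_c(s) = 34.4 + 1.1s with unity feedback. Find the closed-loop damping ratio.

Forward path: (34.4 + 1.1s)·5.3/(s(s+2.9)). The closed-loop characteristic equation is s² + (2.9 + 5.3·1.1)s + 5.3·34.4 = 0.
That is s² + 8.73s + 182.3 = 0, so ω_n = 13.5 rad/s and ζ = 8.73/(2·13.5) = 0.3233.

ζ = 0.323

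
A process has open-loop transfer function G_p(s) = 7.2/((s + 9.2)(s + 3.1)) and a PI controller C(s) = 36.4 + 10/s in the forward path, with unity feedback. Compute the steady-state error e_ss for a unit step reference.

The open loop C(s)G_p(s) has a pole at the origin (type 1), so the static position error constant is infinite and e_ss = 1/(1+∞) = 0.

0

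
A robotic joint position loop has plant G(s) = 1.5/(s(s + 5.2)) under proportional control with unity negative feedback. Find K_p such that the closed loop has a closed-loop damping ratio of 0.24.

Closed-loop characteristic equation: s² + 5.2s + K_p·1.5 = 0.
So ω_n = √(1.5K_p) and 2ζω_n = 5.2, giving ζ = 5.2/(2√(1.5K_p)).
Setting ζ = 0.24: √(1.5K_p) = 5.2/(2·0.24) = 10.83, so K_p = 117.4/1.5 = 78.2.

K_p = 78.2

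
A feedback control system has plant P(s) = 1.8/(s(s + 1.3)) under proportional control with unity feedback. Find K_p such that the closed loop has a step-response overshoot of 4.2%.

From %OS = 100·exp(−πζ/√(1−ζ²)) = 4.2%, ζ = −ln(0.042)/√(π²+ln²(0.042)) = 0.7103.
Characteristic equation s² + 1.3s + 1.8K_p = 0 gives ζ = 1.3/(2√(1.8K_p)).
Setting ζ = 0.7103: √(1.8K_p) = 1.3/(2·0.7103) = 0.9151, so K_p = 0.8374/1.8 = 0.465.

K_p = 0.465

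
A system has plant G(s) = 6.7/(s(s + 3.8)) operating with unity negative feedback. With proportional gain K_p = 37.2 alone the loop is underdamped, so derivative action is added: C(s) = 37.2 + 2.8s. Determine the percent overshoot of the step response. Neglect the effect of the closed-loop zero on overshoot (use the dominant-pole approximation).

Forward path: (37.2 + 2.8s)·6.7/(s(s+3.8)). The closed-loop characteristic equation is s² + (3.8 + 6.7·2.8)s + 6.7·37.2 = 0.
That is s² + 22.56s + 249.2 = 0, so ω_n = 15.79 rad/s and ζ = 22.56/(2·15.79) = 0.7145.
%OS = 100·exp(−πζ/√(1−ζ²)) = 4.04%.

4.04%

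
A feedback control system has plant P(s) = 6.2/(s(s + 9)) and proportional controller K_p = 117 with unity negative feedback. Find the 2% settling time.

The closed-loop denominator s² + 9s + 725.4 gives ω_n = √725.4 = 26.93 and ζ = 9/(2ω_n) = 0.1671.
2% settling time T_s ≈ 4/(ζω_n) = 4/4.5 = 0.889 s.

T_s ≈ 0.889 s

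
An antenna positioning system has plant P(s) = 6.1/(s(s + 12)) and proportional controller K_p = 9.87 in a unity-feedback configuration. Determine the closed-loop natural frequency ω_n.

With unity feedback the closed-loop characteristic equation is s² + 12s + 9.87·6.1 = s² + 12s + 60.21 = 0.
Matching s² + 2ζω_n s + ω_n²: ω_n = √60.21 = 7.759 rad/s and 2ζω_n = 12, so ζ = 12/(2·7.759) = 0.773.

ω_n = 7.76 rad/s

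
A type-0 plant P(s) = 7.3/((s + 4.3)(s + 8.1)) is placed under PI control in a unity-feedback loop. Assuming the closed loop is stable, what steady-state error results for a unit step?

0

The PI controller's integrator makes the forward path type 1, so e_ss to a step is zero.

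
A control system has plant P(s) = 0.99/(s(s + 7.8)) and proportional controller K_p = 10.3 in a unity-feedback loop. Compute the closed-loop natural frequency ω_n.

ω_n = 3.19 rad/s

With unity feedback the closed-loop characteristic equation is s² + 7.8s + 10.3·0.99 = s² + 7.8s + 10.2 = 0.
So ω_n² = 10.2 ⇒ ω_n = 3.193 rad/s, and ζ = 7.8/(2ω_n) = 1.22.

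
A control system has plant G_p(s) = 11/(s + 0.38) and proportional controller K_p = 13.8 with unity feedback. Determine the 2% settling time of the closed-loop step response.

Closed-loop transfer function: T(s) = K_p·G_p(s)/(1 + K_p·G_p(s)) = 151.8/(s + 0.38 + 151.8) = 151.8/(s + 152.2).
Time constant τ = 1/152.2 = 0.006571 s, so the 2% settling time is about 4τ = 0.0263 s.

T_s ≈ 0.0263 s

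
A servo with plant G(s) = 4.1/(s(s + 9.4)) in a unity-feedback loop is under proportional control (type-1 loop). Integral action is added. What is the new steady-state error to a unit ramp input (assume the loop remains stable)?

The integrator raises the loop to type 2, so K_v → ∞ and e_ss to a ramp is zero.

0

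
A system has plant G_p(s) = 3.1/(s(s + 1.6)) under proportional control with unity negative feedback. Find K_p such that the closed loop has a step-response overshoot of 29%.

K_p = 1.54

From %OS = 100·exp(−πζ/√(1−ζ²)) = 29%, ζ = −ln(0.29)/√(π²+ln²(0.29)) = 0.3666.
Characteristic equation s² + 1.6s + 3.1K_p = 0 gives ζ = 1.6/(2√(3.1K_p)).
Setting ζ = 0.3666: √(3.1K_p) = 1.6/(2·0.3666) = 2.182, so K_p = 4.762/3.1 = 1.54.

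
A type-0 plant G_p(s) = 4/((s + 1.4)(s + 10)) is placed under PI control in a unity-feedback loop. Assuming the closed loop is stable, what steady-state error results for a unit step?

The PI controller's integrator makes the forward path type 1, so e_ss to a step is zero.

0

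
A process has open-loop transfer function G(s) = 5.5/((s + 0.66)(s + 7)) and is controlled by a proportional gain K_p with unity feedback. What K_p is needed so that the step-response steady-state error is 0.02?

The loop is type 0, so e_ss(step) = 1/(1 + K_pos) with K_pos = K_p·G(0).
G(0) = 1.19. Require 1/(1 + K_p·1.19) = 0.02, so 1 + 1.19·K_p = 50.
K_p = (50 − 1)/1.19 = 41.2.

K_p = 41.2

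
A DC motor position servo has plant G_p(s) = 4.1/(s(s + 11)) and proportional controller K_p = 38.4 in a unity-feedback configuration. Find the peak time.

From 1 + K_pG_p(s) = 0: s² + 11s + 157.4 = 0 ⇒ ω_n = 12.55, ζ = 0.4383.
Damped frequency ω_d = ω_n√(1−ζ²) = 11.28 rad/s, so peak time T_p = π/ω_d = 0.279 s.

T_p = 0.279 s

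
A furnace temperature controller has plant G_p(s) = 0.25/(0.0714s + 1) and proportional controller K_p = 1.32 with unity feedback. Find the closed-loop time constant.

Closed loop: T(s) = K_p·G_p/(1+K_p·G_p) = 0.33/(0.0714s + 1 + 0.33), with pole at s = −(1 + 0.33)/0.0714 = −18.63.
Closed-loop time constant τ = 1/18.63 = 0.0537 s.

τ = 0.0537 s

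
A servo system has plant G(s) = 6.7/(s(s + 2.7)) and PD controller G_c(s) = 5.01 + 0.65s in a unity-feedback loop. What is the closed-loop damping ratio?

ζ = 0.609

Forward path: (5.01 + 0.65s)·6.7/(s(s+2.7)). The closed-loop characteristic equation is s² + (2.7 + 6.7·0.65)s + 6.7·5.01 = 0.
That is s² + 7.055s + 33.57 = 0, so ω_n = 5.794 rad/s and ζ = 7.055/(2·5.794) = 0.6089.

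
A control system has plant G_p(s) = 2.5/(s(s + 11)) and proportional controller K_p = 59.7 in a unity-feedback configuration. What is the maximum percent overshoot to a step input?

20.5%

From 1 + K_pG_p(s) = 0: s² + 11s + 149.2 = 0 ⇒ ω_n = 12.22, ζ = 0.4502.
%OS = 100·exp(−πζ/√(1−ζ²)) = 100·exp(−π·0.4502/√0.7973) = 20.5%.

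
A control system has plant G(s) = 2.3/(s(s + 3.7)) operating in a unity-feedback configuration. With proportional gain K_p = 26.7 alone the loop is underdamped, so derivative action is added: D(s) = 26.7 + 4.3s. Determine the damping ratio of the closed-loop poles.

Forward path: (26.7 + 4.3s)·2.3/(s(s+3.7)). The closed-loop characteristic equation is s² + (3.7 + 2.3·4.3)s + 2.3·26.7 = 0.
That is s² + 13.59s + 61.41 = 0, so ω_n = 7.836 rad/s and ζ = 13.59/(2·7.836) = 0.8671.

ζ = 0.867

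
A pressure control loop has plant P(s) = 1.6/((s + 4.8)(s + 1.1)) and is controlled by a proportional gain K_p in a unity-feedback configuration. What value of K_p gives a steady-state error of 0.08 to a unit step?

Steady-state error for a unit step on this type-0 loop is 1/(1 + K_p·P(0)).
P(0) = 0.303. Require 1/(1 + K_p·0.303) = 0.08, so 1 + 0.303·K_p = 12.5.
K_p = (12.5 − 1)/0.303 = 37.9.

K_p = 37.9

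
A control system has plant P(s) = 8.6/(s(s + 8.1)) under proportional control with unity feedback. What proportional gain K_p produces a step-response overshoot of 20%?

From %OS = 100·exp(−πζ/√(1−ζ²)) = 20%, ζ = −ln(0.2)/√(π²+ln²(0.2)) = 0.4559.
Characteristic equation s² + 8.1s + 8.6K_p = 0 gives ζ = 8.1/(2√(8.6K_p)).
Setting ζ = 0.4559: √(8.6K_p) = 8.1/(2·0.4559) = 8.883, so K_p = 78.9/8.6 = 9.17.

K_p = 9.17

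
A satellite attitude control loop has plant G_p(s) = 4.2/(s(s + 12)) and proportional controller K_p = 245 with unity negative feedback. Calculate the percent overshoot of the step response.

Closed-loop characteristic equation: s² + 12s + 1029 = 0, so ω_n = 32.08 rad/s and ζ = 12/(2·32.08) = 0.187.
%OS = 100·exp(−πζ/√(1−ζ²)) = 100·exp(−π·0.187/√0.965) = 55%.

55%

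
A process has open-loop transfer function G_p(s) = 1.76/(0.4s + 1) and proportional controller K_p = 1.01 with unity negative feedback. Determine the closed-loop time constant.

Closed loop: T(s) = K_p·G_p/(1+K_p·G_p) = 1.778/(0.4s + 1 + 1.778), with pole at s = −(1 + 1.778)/0.4 = −6.944.
Closed-loop time constant τ = 1/6.944 = 0.144 s.

τ = 0.144 s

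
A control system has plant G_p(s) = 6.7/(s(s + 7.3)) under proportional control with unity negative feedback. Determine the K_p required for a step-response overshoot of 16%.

K_p = 7.83

From %OS = 100·exp(−πζ/√(1−ζ²)) = 16%, ζ = −ln(0.16)/√(π²+ln²(0.16)) = 0.5039.
Characteristic equation s² + 7.3s + 6.7K_p = 0 gives ζ = 7.3/(2√(6.7K_p)).
Setting ζ = 0.5039: √(6.7K_p) = 7.3/(2·0.5039) = 7.244, so K_p = 52.47/6.7 = 7.83.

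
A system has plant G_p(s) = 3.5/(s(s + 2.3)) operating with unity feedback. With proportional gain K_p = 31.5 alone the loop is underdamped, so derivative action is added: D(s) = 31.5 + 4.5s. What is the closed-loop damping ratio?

ζ = 0.86

Forward path: (31.5 + 4.5s)·3.5/(s(s+2.3)). The closed-loop characteristic equation is s² + (2.3 + 3.5·4.5)s + 3.5·31.5 = 0.
That is s² + 18.05s + 110.2 = 0, so ω_n = 10.5 rad/s and ζ = 18.05/(2·10.5) = 0.8595.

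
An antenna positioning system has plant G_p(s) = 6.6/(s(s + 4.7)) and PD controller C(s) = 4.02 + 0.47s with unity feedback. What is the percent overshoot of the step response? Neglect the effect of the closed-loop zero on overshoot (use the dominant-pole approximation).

2.62%

Forward path: (4.02 + 0.47s)·6.6/(s(s+4.7)). The closed-loop characteristic equation is s² + (4.7 + 6.6·0.47)s + 6.6·4.02 = 0.
That is s² + 7.802s + 26.53 = 0, so ω_n = 5.151 rad/s and ζ = 7.802/(2·5.151) = 0.7573.
%OS = 100·exp(−πζ/√(1−ζ²)) = 2.62%.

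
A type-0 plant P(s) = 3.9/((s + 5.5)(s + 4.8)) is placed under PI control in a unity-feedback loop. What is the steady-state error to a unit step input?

The PI controller's integrator makes the forward path type 1, so e_ss to a step is zero.

0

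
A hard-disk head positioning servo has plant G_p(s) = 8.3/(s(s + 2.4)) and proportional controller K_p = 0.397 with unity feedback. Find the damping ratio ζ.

With unity feedback the closed-loop characteristic equation is s² + 2.4s + 0.397·8.3 = s² + 2.4s + 3.295 = 0.
So ω_n² = 3.295 ⇒ ω_n = 1.815 rad/s, and ζ = 2.4/(2ω_n) = 0.661.

ζ = 0.661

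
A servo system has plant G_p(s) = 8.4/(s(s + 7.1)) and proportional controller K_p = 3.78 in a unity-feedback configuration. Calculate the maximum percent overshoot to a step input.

7.82%

The closed-loop denominator s² + 7.1s + 31.75 gives ω_n = √31.75 = 5.635 and ζ = 7.1/(2ω_n) = 0.63.
%OS = 100·exp(−πζ/√(1−ζ²)) = 100·exp(−π·0.63/√0.6031) = 7.82%.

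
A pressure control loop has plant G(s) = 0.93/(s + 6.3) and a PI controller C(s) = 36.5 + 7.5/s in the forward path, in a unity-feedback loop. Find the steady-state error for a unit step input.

The open loop C(s)G(s) has a pole at the origin (type 1), so the static position error constant is infinite and e_ss = 1/(1+∞) = 0.

0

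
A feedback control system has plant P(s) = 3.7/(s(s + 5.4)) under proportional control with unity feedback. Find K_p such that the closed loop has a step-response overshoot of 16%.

K_p = 7.76

From %OS = 100·exp(−πζ/√(1−ζ²)) = 16%, ζ = −ln(0.16)/√(π²+ln²(0.16)) = 0.5039.
Characteristic equation s² + 5.4s + 3.7K_p = 0 gives ζ = 5.4/(2√(3.7K_p)).
Setting ζ = 0.5039: √(3.7K_p) = 5.4/(2·0.5039) = 5.359, so K_p = 28.71/3.7 = 7.76.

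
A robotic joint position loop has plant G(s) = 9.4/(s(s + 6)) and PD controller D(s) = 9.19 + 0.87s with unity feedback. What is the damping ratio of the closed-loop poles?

Forward path: (9.19 + 0.87s)·9.4/(s(s+6)). The closed-loop characteristic equation is s² + (6 + 9.4·0.87)s + 9.4·9.19 = 0.
That is s² + 14.18s + 86.39 = 0, so ω_n = 9.294 rad/s and ζ = 14.18/(2·9.294) = 0.7627.

ζ = 0.763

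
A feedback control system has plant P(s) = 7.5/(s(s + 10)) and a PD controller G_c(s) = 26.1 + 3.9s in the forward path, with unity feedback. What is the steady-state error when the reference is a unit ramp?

The loop has one pole at the origin (type 1). Velocity error constant K_v = lim_{s→0} s·G_c(s)P(s) = 26.1·7.5/10 = 19.57.
Steady-state error to a unit ramp: e_ss = 1/K_v = 0.0511.

0.0511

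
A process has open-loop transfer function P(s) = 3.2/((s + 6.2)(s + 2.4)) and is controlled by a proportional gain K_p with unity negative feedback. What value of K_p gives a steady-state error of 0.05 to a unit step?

For a type-0 loop with proportional control, e_ss = 1/(1 + K_p·P(0)).
P(0) = 0.2151. Require 1/(1 + K_p·0.2151) = 0.05, so 1 + 0.2151·K_p = 20.
K_p = (20 − 1)/0.2151 = 88.3.

K_p = 88.3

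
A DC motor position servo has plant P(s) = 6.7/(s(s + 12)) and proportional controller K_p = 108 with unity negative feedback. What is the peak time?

T_p = 0.12 s

Closed-loop characteristic equation: s² + 12s + 723.6 = 0, so ω_n = 26.9 rad/s and ζ = 12/(2·26.9) = 0.223.
Damped frequency ω_d = ω_n√(1−ζ²) = 26.22 rad/s, so peak time T_p = π/ω_d = 0.12 s.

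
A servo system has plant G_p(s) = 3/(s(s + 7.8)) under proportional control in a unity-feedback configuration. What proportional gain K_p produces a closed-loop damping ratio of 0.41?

Closed-loop characteristic equation: s² + 7.8s + K_p·3 = 0.
So ω_n = √(3K_p) and 2ζω_n = 7.8, giving ζ = 7.8/(2√(3K_p)).
Setting ζ = 0.41: √(3K_p) = 7.8/(2·0.41) = 9.512, so K_p = 90.48/3 = 30.2.

K_p = 30.2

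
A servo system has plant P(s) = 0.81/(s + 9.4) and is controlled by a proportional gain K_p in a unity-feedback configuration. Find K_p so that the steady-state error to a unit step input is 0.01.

For a type-0 loop with proportional control, e_ss = 1/(1 + K_p·P(0)).
P(0) = 0.08617. Require 1/(1 + K_p·0.08617) = 0.01, so 1 + 0.08617·K_p = 100.
K_p = (100 − 1)/0.08617 = 1150.

K_p = 1150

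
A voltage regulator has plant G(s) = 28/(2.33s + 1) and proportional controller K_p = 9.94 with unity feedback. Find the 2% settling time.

Closed loop: T(s) = K_p·G/(1+K_p·G) = 278.3/(2.33s + 1 + 278.3), with pole at s = −(1 + 278.3)/2.33 = −119.9.
τ = 1/119.9 = 0.008342 s, so 2% settling time ≈ 4τ = 0.0334 s.

T_s ≈ 0.0334 s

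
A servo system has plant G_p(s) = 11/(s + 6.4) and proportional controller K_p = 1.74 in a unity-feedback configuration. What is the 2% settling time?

T_s ≈ 0.157 s

Closed-loop transfer function: T(s) = K_p·G_p(s)/(1 + K_p·G_p(s)) = 19.14/(s + 6.4 + 19.14) = 19.14/(s + 25.54).
Time constant τ = 1/25.54 = 0.03915 s, so the 2% settling time is about 4τ = 0.157 s.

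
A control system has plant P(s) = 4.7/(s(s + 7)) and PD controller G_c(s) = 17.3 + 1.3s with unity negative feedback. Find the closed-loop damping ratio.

Forward path: (17.3 + 1.3s)·4.7/(s(s+7)). The closed-loop characteristic equation is s² + (7 + 4.7·1.3)s + 4.7·17.3 = 0.
That is s² + 13.11s + 81.31 = 0, so ω_n = 9.017 rad/s and ζ = 13.11/(2·9.017) = 0.7269.

ζ = 0.727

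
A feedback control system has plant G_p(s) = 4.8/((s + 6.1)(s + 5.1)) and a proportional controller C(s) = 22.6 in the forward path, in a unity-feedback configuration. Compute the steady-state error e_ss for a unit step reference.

The loop is type 0. Static position error constant K_pos = C(0)·G_p(0) = 22.6·0.1543 = 3.487.
Steady-state error to a unit step: e_ss = 1/(1+K_pos) = 1/4.487 = 0.223.

0.223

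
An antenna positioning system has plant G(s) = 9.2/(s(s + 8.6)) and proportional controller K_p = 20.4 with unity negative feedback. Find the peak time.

T_p = 0.242 s

Closed-loop characteristic equation: s² + 8.6s + 187.7 = 0, so ω_n = 13.7 rad/s and ζ = 8.6/(2·13.7) = 0.3139.
Damped frequency ω_d = ω_n√(1−ζ²) = 13.01 rad/s, so peak time T_p = π/ω_d = 0.242 s.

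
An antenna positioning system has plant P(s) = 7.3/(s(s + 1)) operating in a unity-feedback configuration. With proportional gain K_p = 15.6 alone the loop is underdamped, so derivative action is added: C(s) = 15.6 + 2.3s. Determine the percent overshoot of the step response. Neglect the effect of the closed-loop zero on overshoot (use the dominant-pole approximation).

0.874%

Forward path: (15.6 + 2.3s)·7.3/(s(s+1)). The closed-loop characteristic equation is s² + (1 + 7.3·2.3)s + 7.3·15.6 = 0.
That is s² + 17.79s + 113.9 = 0, so ω_n = 10.67 rad/s and ζ = 17.79/(2·10.67) = 0.8335.
%OS = 100·exp(−πζ/√(1−ζ²)) = 0.874%.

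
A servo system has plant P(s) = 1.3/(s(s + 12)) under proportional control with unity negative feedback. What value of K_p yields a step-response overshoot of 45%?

From %OS = 100·exp(−πζ/√(1−ζ²)) = 45%, ζ = −ln(0.45)/√(π²+ln²(0.45)) = 0.2463.
Characteristic equation s² + 12s + 1.3K_p = 0 gives ζ = 12/(2√(1.3K_p)).
Setting ζ = 0.2463: √(1.3K_p) = 12/(2·0.2463) = 24.36, so K_p = 593.2/1.3 = 456.

K_p = 456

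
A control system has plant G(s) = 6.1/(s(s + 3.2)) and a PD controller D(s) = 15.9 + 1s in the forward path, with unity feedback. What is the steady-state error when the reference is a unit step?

0

The open loop D(s)G(s) has a pole at the origin (type 1), so the static position error constant is infinite and e_ss = 1/(1+∞) = 0.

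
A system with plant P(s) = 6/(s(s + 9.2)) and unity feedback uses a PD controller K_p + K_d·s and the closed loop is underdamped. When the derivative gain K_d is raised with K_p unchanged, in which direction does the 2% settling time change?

Characteristic equation s² + (9.2 + 6K_d)s + 6K_p = 0: raising K_d increases ζω_n = (9.2+6K_d)/2 while the loop stays underdamped, so T_s ≈ 4/(ζω_n) decreases.

decrease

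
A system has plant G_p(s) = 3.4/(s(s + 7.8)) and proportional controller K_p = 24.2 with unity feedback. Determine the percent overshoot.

From 1 + K_pG_p(s) = 0: s² + 7.8s + 82.28 = 0 ⇒ ω_n = 9.071, ζ = 0.4299.
%OS = 100·exp(−πζ/√(1−ζ²)) = 100·exp(−π·0.4299/√0.8151) = 22.4%.

22.4%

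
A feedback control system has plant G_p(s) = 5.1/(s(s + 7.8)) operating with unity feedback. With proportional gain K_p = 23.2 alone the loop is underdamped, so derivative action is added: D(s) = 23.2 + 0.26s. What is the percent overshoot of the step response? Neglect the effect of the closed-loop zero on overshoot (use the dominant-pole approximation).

Forward path: (23.2 + 0.26s)·5.1/(s(s+7.8)). The closed-loop characteristic equation is s² + (7.8 + 5.1·0.26)s + 5.1·23.2 = 0.
That is s² + 9.126s + 118.3 = 0, so ω_n = 10.88 rad/s and ζ = 9.126/(2·10.88) = 0.4195.
%OS = 100·exp(−πζ/√(1−ζ²)) = 23.4%.

23.4%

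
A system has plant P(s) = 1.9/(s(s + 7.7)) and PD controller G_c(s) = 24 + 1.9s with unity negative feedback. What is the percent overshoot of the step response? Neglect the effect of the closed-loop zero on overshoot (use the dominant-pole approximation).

0.812%

Forward path: (24 + 1.9s)·1.9/(s(s+7.7)). The closed-loop characteristic equation is s² + (7.7 + 1.9·1.9)s + 1.9·24 = 0.
That is s² + 11.31s + 45.6 = 0, so ω_n = 6.753 rad/s and ζ = 11.31/(2·6.753) = 0.8374.
%OS = 100·exp(−πζ/√(1−ζ²)) = 0.812%.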